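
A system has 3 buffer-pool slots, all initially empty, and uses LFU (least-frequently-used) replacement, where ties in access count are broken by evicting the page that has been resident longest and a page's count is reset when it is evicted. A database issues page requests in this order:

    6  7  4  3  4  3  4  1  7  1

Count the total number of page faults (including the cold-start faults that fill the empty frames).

7

6 → miss, frames [6]
7 → miss, frames [6, 7]
4 → miss, frames [6, 7, 4]
3 → miss, evict 6, frames [7, 4, 3]
4 → hit
3 → hit
4 → hit
1 → miss, evict 7, frames [4, 3, 1]
7 → miss, evict 1, frames [4, 3, 7]
1 → miss, evict 7, frames [4, 3, 1]
Page faults: 7.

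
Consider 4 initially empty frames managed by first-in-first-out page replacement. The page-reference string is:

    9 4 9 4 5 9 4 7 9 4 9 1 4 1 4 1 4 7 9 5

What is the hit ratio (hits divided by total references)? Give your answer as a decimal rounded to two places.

9: fault, frames (9)
4: fault, frames (9 4)
9: hit
4: hit
5: fault, frames (9 4 5)
9: hit
4: hit
7: fault, frames (9 4 5 7)
9: hit
4: hit
9: hit
1: fault, evict 9, frames (4 5 7 1)
4: hit
1: hit
4: hit
1: hit
4: hit
7: hit
9: fault, evict 4, frames (5 7 1 9)
5: hit
Hits: 14 of 20 references → 14/20 = 0.7000.

0.70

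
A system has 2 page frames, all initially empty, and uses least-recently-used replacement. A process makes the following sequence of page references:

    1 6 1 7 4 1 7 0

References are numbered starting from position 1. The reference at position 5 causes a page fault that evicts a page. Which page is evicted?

pos 1: 1: fault, frames {1}
pos 2: 6: fault, frames {1,6}
pos 3: 1: hit
pos 4: 7: fault, evict 6, frames {1,7}
pos 5: 4: fault, evict 1, frames {7,4}
At position 5, page 1 is evicted.

1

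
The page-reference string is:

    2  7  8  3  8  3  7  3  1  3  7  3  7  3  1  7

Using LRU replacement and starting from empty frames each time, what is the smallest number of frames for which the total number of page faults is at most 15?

2

f=1: 16 faults
f=2: 9 faults
f=3: 5 faults
f=4: 5 faults
f=5: 5 faults
Smallest f with faults ≤ 15 is 2.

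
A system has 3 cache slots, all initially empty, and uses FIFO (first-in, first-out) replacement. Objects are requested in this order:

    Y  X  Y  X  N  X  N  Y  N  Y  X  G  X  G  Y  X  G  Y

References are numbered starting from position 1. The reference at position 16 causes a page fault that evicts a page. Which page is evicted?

pos 1: Y -> miss, frames [Y]
pos 2: X -> miss, frames [Y, X]
pos 3: Y -> hit
pos 4: X -> hit
pos 5: N -> miss, frames [Y, X, N]
pos 6: X -> hit
pos 7: N -> hit
pos 8: Y -> hit
pos 9: N -> hit
pos 10: Y -> hit
pos 11: X -> hit
pos 12: G -> miss, evict Y, frames [X, N, G]
pos 13: X -> hit
pos 14: G -> hit
pos 15: Y -> miss, evict X, frames [N, G, Y]
pos 16: X -> miss, evict N, frames [G, Y, X]
At position 16, page N is evicted.

N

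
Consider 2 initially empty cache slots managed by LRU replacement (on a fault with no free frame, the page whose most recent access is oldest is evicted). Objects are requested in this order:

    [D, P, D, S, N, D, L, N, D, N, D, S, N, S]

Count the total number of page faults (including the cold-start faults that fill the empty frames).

D: miss, frames [D]
P: miss, frames [D, P]
D: hit
S: miss, evict P, frames [D, S]
N: miss, evict D, frames [S, N]
D: miss, evict S, frames [N, D]
L: miss, evict N, frames [D, L]
N: miss, evict D, frames [L, N]
D: miss, evict L, frames [N, D]
N: hit
D: hit
S: miss, evict N, frames [D, S]
N: miss, evict D, frames [S, N]
S: hit
Page faults: 10.

10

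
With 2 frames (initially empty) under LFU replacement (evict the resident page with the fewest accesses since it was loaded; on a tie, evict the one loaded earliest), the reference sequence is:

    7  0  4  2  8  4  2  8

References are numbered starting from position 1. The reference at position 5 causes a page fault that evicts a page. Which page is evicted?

pos 1: 7 → miss, frames {7}
pos 2: 0 → miss, frames {7,0}
pos 3: 4 → miss, evict 7, frames {0,4}
pos 4: 2 → miss, evict 0, frames {4,2}
pos 5: 8 → miss, evict 4, frames {2,8}
At position 5, page 4 is evicted.

4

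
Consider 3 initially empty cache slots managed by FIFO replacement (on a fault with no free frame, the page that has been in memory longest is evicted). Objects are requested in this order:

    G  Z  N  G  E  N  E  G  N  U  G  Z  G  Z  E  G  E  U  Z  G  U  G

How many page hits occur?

11

G: fault, frames {G}
Z: fault, frames {G,Z}
N: fault, frames {G,Z,N}
G: hit
E: fault, evict G, frames {Z,N,E}
N: hit
E: hit
G: fault, evict Z, frames {N,E,G}
N: hit
U: fault, evict N, frames {E,G,U}
G: hit
Z: fault, evict E, frames {G,U,Z}
G: hit
Z: hit
E: fault, evict G, frames {U,Z,E}
G: fault, evict U, frames {Z,E,G}
E: hit
U: fault, evict Z, frames {E,G,U}
Z: fault, evict E, frames {G,U,Z}
G: hit
U: hit
G: hit
Hits: 11.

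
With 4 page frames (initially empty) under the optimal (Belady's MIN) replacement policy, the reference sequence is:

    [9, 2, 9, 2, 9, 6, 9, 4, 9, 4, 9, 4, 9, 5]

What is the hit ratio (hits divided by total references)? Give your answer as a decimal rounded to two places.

9 → miss, frames [9]
2 → miss, frames [9, 2]
9 → hit
2 → hit
9 → hit
6 → miss, frames [9, 2, 6]
9 → hit
4 → miss, frames [9, 2, 6, 4]
9 → hit
4 → hit
9 → hit
4 → hit
9 → hit
5 → miss, evict 4, frames [9, 2, 6, 5]
Hits: 9 of 14 references → 9/14 = 0.6429.

0.64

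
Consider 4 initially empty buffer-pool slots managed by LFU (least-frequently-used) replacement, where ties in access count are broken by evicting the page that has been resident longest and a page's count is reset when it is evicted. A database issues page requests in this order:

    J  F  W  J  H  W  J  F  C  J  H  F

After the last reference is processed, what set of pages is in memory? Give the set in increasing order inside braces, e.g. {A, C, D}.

J → fault, frames [J]
F → fault, frames [J, F]
W → fault, frames [J, F, W]
J → hit
H → fault, frames [J, F, W, H]
W → hit
J → hit
F → hit
C → fault, evict H, frames [J, F, W, C]
J → hit
H → fault, evict C, frames [J, F, W, H]
F → hit

{F, H, J, W}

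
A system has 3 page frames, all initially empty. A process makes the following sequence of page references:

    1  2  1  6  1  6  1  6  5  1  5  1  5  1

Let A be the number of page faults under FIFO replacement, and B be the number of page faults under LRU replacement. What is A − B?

Under FIFO: F F . F . . . . F F . . . . → 5 faults.
Under LRU: F F . F . . . . F . . . . . → 4 faults.
A − B = 5 − 4 = 1.

1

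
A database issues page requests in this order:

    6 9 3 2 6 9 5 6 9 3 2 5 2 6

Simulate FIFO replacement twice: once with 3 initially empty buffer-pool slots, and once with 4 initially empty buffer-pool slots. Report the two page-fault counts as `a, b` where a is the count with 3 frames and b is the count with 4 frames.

3 frames: F F F F F F F . . F F . . F → 10 faults.
4 frames: F F F F . . F F F F F F . F → 11 faults.
11 > 10: adding a frame increased faults — Belady's anomaly.

10, 11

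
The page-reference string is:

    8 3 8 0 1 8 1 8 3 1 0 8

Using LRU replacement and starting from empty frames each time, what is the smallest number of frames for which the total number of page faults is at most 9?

f=1: 12 faults
f=2: 9 faults
f=3: 7 faults
f=4: 4 faults
Smallest f with faults ≤ 9 is 2.

2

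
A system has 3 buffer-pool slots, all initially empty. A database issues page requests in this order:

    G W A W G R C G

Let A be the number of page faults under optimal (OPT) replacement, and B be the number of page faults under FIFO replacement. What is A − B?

-1

Under OPT: F F F . . F F . → 5 faults.
Under FIFO: F F F . . F F F → 6 faults.
A − B = 5 − 6 = -1.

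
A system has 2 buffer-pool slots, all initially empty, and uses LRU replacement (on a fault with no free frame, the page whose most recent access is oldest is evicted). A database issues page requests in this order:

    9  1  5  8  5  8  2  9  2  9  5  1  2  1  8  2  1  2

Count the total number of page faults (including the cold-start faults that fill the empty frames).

9 → miss, frames [9]
1 → miss, frames [9, 1]
5 → miss, evict 9, frames [1, 5]
8 → miss, evict 1, frames [5, 8]
5 → hit
8 → hit
2 → miss, evict 5, frames [8, 2]
9 → miss, evict 8, frames [2, 9]
2 → hit
9 → hit
5 → miss, evict 2, frames [9, 5]
1 → miss, evict 9, frames [5, 1]
2 → miss, evict 5, frames [1, 2]
1 → hit
8 → miss, evict 2, frames [1, 8]
2 → miss, evict 1, frames [8, 2]
1 → miss, evict 8, frames [2, 1]
2 → hit
Page faults: 12.

12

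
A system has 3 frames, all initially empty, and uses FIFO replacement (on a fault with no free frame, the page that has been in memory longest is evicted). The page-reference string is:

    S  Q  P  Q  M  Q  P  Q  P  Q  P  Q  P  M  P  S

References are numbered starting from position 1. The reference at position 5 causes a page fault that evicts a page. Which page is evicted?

pos 1: S: miss, frames {S}
pos 2: Q: miss, frames {S,Q}
pos 3: P: miss, frames {S,Q,P}
pos 4: Q: hit
pos 5: M: miss, evict S, frames {Q,P,M}
At position 5, page S is evicted.

S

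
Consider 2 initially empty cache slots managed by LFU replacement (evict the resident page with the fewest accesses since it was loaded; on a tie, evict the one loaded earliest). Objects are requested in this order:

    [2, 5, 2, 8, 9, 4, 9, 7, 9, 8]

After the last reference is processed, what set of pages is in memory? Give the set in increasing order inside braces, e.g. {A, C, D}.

2: fault, frames {2}
5: fault, frames {2,5}
2: hit
8: fault, evict 5, frames {2,8}
9: fault, evict 8, frames {2,9}
4: fault, evict 9, frames {2,4}
9: fault, evict 4, frames {2,9}
7: fault, evict 9, frames {2,7}
9: fault, evict 7, frames {2,9}
8: fault, evict 9, frames {2,8}

{2, 8}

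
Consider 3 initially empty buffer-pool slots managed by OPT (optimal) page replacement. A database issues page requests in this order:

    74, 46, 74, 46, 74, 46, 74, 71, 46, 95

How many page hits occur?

6

74 → miss, frames (74)
46 → miss, frames (74 46)
74 → hit
46 → hit
74 → hit
46 → hit
74 → hit
71 → miss, frames (74 46 71)
46 → hit
95 → miss, evict 71, frames (74 46 95)
Hits: 6.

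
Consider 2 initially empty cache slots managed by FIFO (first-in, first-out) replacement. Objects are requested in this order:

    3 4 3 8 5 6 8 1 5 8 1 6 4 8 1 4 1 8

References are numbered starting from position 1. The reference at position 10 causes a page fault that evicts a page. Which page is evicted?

pos 1: 3 → miss, frames [3]
pos 2: 4 → miss, frames [3, 4]
pos 3: 3 → hit
pos 4: 8 → miss, evict 3, frames [4, 8]
pos 5: 5 → miss, evict 4, frames [8, 5]
pos 6: 6 → miss, evict 8, frames [5, 6]
pos 7: 8 → miss, evict 5, frames [6, 8]
pos 8: 1 → miss, evict 6, frames [8, 1]
pos 9: 5 → miss, evict 8, frames [1, 5]
pos 10: 8 → miss, evict 1, frames [5, 8]
At position 10, page 1 is evicted.

1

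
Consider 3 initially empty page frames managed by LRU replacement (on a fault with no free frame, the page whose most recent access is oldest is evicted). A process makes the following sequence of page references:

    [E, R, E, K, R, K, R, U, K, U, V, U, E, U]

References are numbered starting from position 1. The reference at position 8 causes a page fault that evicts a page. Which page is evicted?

pos 1: E → miss, frames {E}
pos 2: R → miss, frames {E,R}
pos 3: E → hit
pos 4: K → miss, frames {R,E,K}
pos 5: R → hit
pos 6: K → hit
pos 7: R → hit
pos 8: U → miss, evict E, frames {K,R,U}
At position 8, page E is evicted.

E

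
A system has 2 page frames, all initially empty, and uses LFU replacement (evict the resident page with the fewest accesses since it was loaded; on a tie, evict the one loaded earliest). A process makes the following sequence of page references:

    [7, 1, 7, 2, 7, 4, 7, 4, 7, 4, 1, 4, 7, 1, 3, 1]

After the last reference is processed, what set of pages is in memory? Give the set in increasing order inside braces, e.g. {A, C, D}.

{1, 7}

7 → fault, frames (7)
1 → fault, frames (7 1)
7 → hit
2 → fault, evict 1, frames (7 2)
7 → hit
4 → fault, evict 2, frames (7 4)
7 → hit
4 → hit
7 → hit
4 → hit
1 → fault, evict 4, frames (7 1)
4 → fault, evict 1, frames (7 4)
7 → hit
1 → fault, evict 4, frames (7 1)
3 → fault, evict 1, frames (7 3)
1 → fault, evict 3, frames (7 1)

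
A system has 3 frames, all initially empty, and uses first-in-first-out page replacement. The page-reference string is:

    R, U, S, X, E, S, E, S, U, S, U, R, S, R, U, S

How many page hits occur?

R: miss, frames (R)
U: miss, frames (R U)
S: miss, frames (R U S)
X: miss, evict R, frames (U S X)
E: miss, evict U, frames (S X E)
S: hit
E: hit
S: hit
U: miss, evict S, frames (X E U)
S: miss, evict X, frames (E U S)
U: hit
R: miss, evict E, frames (U S R)
S: hit
R: hit
U: hit
S: hit
Hits: 8.

8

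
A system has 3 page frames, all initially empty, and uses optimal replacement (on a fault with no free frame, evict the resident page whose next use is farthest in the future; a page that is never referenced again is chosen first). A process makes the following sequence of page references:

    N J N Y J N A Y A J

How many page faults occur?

N → miss, frames (N)
J → miss, frames (N J)
N → hit
Y → miss, frames (N J Y)
J → hit
N → hit
A → miss, evict N, frames (J Y A)
Y → hit
A → hit
J → hit
Page faults: 4.

4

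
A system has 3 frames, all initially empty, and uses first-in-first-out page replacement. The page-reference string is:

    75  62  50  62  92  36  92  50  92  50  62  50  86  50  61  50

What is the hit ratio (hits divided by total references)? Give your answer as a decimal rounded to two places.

0.44

75: miss, frames [75]
62: miss, frames [75, 62]
50: miss, frames [75, 62, 50]
62: hit
92: miss, evict 75, frames [62, 50, 92]
36: miss, evict 62, frames [50, 92, 36]
92: hit
50: hit
92: hit
50: hit
62: miss, evict 50, frames [92, 36, 62]
50: miss, evict 92, frames [36, 62, 50]
86: miss, evict 36, frames [62, 50, 86]
50: hit
61: miss, evict 62, frames [50, 86, 61]
50: hit
Hits: 7 of 16 references → 7/16 = 0.4375.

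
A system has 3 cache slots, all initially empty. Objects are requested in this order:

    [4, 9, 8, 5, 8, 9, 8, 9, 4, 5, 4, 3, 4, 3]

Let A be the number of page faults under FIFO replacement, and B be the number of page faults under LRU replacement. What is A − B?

-1

Under FIFO: F F F F . . . . F . . F . . → 6 faults.
Under LRU: F F F F . . . . F F . F . . → 7 faults.
A − B = 6 − 7 = -1.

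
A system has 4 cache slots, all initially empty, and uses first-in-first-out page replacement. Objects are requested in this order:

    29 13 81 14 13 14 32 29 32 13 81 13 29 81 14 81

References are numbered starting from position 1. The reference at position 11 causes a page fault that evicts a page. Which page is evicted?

pos 1: 29 -> miss, frames [29]
pos 2: 13 -> miss, frames [29, 13]
pos 3: 81 -> miss, frames [29, 13, 81]
pos 4: 14 -> miss, frames [29, 13, 81, 14]
pos 5: 13 -> hit
pos 6: 14 -> hit
pos 7: 32 -> miss, evict 29, frames [13, 81, 14, 32]
pos 8: 29 -> miss, evict 13, frames [81, 14, 32, 29]
pos 9: 32 -> hit
pos 10: 13 -> miss, evict 81, frames [14, 32, 29, 13]
pos 11: 81 -> miss, evict 14, frames [32, 29, 13, 81]
At position 11, page 14 is evicted.

14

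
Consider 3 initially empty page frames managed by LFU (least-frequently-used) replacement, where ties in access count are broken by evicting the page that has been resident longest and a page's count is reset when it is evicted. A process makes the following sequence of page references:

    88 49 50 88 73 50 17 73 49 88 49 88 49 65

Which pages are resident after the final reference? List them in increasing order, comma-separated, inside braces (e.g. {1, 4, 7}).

88 -> fault, frames [88]
49 -> fault, frames [88, 49]
50 -> fault, frames [88, 49, 50]
88 -> hit
73 -> fault, evict 49, frames [88, 50, 73]
50 -> hit
17 -> fault, evict 73, frames [88, 50, 17]
73 -> fault, evict 17, frames [88, 50, 73]
49 -> fault, evict 73, frames [88, 50, 49]
88 -> hit
49 -> hit
88 -> hit
49 -> hit
65 -> fault, evict 50, frames [88, 49, 65]

{49, 65, 88}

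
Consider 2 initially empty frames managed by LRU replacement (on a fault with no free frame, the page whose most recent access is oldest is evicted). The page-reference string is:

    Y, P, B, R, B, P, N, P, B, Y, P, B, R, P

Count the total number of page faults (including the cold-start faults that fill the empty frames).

Y → miss, frames (Y)
P → miss, frames (Y P)
B → miss, evict Y, frames (P B)
R → miss, evict P, frames (B R)
B → hit
P → miss, evict R, frames (B P)
N → miss, evict B, frames (P N)
P → hit
B → miss, evict N, frames (P B)
Y → miss, evict P, frames (B Y)
P → miss, evict B, frames (Y P)
B → miss, evict Y, frames (P B)
R → miss, evict P, frames (B R)
P → miss, evict B, frames (R P)
Page faults: 12.

12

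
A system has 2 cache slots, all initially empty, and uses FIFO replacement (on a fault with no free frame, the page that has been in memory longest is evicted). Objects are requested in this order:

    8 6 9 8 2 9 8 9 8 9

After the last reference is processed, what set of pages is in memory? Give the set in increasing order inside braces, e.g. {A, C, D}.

{8, 9}

8: miss, frames [8]
6: miss, frames [8, 6]
9: miss, evict 8, frames [6, 9]
8: miss, evict 6, frames [9, 8]
2: miss, evict 9, frames [8, 2]
9: miss, evict 8, frames [2, 9]
8: miss, evict 2, frames [9, 8]
9: hit
8: hit
9: hit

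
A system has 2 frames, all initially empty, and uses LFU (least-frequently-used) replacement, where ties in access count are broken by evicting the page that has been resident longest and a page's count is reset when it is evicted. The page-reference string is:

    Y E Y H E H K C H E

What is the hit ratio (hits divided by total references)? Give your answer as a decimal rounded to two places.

Y → miss, frames {Y}
E → miss, frames {Y,E}
Y → hit
H → miss, evict E, frames {Y,H}
E → miss, evict H, frames {Y,E}
H → miss, evict E, frames {Y,H}
K → miss, evict H, frames {Y,K}
C → miss, evict K, frames {Y,C}
H → miss, evict C, frames {Y,H}
E → miss, evict H, frames {Y,E}
Hits: 1 of 10 references → 1/10 = 0.1000.

0.10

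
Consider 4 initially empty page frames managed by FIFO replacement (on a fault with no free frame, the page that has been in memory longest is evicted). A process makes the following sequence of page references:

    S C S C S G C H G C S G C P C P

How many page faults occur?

S: miss, frames {S}
C: miss, frames {S,C}
S: hit
C: hit
S: hit
G: miss, frames {S,C,G}
C: hit
H: miss, frames {S,C,G,H}
G: hit
C: hit
S: hit
G: hit
C: hit
P: miss, evict S, frames {C,G,H,P}
C: hit
P: hit
Page faults: 5.

5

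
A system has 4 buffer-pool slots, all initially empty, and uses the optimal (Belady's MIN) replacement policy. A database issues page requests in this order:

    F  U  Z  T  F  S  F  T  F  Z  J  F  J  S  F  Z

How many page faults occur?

F → miss, frames [F]
U → miss, frames [F, U]
Z → miss, frames [F, U, Z]
T → miss, frames [F, U, Z, T]
F → hit
S → miss, evict U, frames [F, Z, T, S]
F → hit
T → hit
F → hit
Z → hit
J → miss, evict T, frames [F, Z, S, J]
F → hit
J → hit
S → hit
F → hit
Z → hit
Page faults: 6.

6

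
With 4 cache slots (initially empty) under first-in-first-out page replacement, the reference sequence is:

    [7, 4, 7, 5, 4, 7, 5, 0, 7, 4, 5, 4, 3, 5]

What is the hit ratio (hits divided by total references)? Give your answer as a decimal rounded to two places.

7 -> fault, frames {7}
4 -> fault, frames {7,4}
7 -> hit
5 -> fault, frames {7,4,5}
4 -> hit
7 -> hit
5 -> hit
0 -> fault, frames {7,4,5,0}
7 -> hit
4 -> hit
5 -> hit
4 -> hit
3 -> fault, evict 7, frames {4,5,0,3}
5 -> hit
Hits: 9 of 14 references → 9/14 = 0.6429.

0.64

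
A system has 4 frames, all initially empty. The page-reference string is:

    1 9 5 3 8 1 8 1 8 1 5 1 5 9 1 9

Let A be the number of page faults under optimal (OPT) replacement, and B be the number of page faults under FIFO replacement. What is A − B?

Under OPT: F F F F F . . . . . . . . . . . → 5 faults.
Under FIFO: F F F F F F . . . . . . . F . . → 7 faults.
A − B = 5 − 7 = -2.

-2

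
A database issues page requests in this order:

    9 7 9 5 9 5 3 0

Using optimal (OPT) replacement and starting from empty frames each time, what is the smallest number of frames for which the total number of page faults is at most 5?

2

f=1: 8 faults
f=2: 5 faults
f=3: 5 faults
f=4: 5 faults
f=5: 5 faults
Smallest f with faults ≤ 5 is 2.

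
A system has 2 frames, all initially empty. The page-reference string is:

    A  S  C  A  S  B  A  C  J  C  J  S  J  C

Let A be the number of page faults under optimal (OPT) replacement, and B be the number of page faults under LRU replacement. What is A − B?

Under OPT: F F F . F F . F F . . F . F → 9 faults.
Under LRU: F F F F F F F F F . . F . F → 11 faults.
A − B = 9 − 11 = -2.

-2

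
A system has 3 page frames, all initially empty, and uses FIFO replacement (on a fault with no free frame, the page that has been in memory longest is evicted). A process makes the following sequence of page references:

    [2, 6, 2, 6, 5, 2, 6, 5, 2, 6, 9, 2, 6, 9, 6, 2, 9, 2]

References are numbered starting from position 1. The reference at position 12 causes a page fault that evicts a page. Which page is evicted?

pos 1: 2 -> fault, frames [2]
pos 2: 6 -> fault, frames [2, 6]
pos 3: 2 -> hit
pos 4: 6 -> hit
pos 5: 5 -> fault, frames [2, 6, 5]
pos 6: 2 -> hit
pos 7: 6 -> hit
pos 8: 5 -> hit
pos 9: 2 -> hit
pos 10: 6 -> hit
pos 11: 9 -> fault, evict 2, frames [6, 5, 9]
pos 12: 2 -> fault, evict 6, frames [5, 9, 2]
At position 12, page 6 is evicted.

6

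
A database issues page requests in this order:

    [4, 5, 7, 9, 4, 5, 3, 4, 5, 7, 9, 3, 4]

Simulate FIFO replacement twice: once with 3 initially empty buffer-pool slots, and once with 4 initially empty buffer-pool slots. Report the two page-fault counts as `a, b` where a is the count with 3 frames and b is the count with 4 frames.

3 frames: F F F F F F F . . F F . F → 10 faults.
4 frames: F F F F . . F F F F F F F → 11 faults.
11 > 10: adding a frame increased faults — Belady's anomaly.

10, 11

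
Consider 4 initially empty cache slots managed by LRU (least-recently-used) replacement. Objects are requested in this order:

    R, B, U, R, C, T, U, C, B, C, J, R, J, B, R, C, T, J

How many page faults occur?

R: miss, frames {R}
B: miss, frames {R,B}
U: miss, frames {R,B,U}
R: hit
C: miss, frames {B,U,R,C}
T: miss, evict B, frames {U,R,C,T}
U: hit
C: hit
B: miss, evict R, frames {T,U,C,B}
C: hit
J: miss, evict T, frames {U,B,C,J}
R: miss, evict U, frames {B,C,J,R}
J: hit
B: hit
R: hit
C: hit
T: miss, evict J, frames {B,R,C,T}
J: miss, evict B, frames {R,C,T,J}
Page faults: 10.

10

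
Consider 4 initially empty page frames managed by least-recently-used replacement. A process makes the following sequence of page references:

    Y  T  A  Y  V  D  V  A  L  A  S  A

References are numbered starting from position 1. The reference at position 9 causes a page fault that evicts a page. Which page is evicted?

pos 1: Y: fault, frames {Y}
pos 2: T: fault, frames {Y,T}
pos 3: A: fault, frames {Y,T,A}
pos 4: Y: hit
pos 5: V: fault, frames {T,A,Y,V}
pos 6: D: fault, evict T, frames {A,Y,V,D}
pos 7: V: hit
pos 8: A: hit
pos 9: L: fault, evict Y, frames {D,V,A,L}
At position 9, page Y is evicted.

Y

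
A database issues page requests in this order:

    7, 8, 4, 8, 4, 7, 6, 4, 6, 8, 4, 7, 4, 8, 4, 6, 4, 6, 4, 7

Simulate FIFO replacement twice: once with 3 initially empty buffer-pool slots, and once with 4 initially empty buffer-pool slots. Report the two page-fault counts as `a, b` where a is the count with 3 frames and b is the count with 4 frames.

9, 4

3 frames: F F F . . . F . . . . F . F F F . . . F → 9 faults.
4 frames: F F F . . . F . . . . . . . . . . . . . → 4 faults.
4 < 9: adding a frame reduced faults, as is typical.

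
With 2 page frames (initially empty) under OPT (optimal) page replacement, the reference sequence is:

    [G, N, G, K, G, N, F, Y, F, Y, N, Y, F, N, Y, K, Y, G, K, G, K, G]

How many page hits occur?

11

G: miss, frames {G}
N: miss, frames {G,N}
G: hit
K: miss, evict N, frames {G,K}
G: hit
N: miss, evict G, frames {K,N}
F: miss, evict K, frames {N,F}
Y: miss, evict N, frames {F,Y}
F: hit
Y: hit
N: miss, evict F, frames {Y,N}
Y: hit
F: miss, evict Y, frames {N,F}
N: hit
Y: miss, evict F, frames {N,Y}
K: miss, evict N, frames {Y,K}
Y: hit
G: miss, evict Y, frames {K,G}
K: hit
G: hit
K: hit
G: hit
Hits: 11.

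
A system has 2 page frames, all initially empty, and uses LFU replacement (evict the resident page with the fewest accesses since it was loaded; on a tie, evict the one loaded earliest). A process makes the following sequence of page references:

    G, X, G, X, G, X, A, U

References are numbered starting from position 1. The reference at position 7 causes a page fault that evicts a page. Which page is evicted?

pos 1: G: fault, frames {G}
pos 2: X: fault, frames {G,X}
pos 3: G: hit
pos 4: X: hit
pos 5: G: hit
pos 6: X: hit
pos 7: A: fault, evict G, frames {X,A}
At position 7, page G is evicted.

G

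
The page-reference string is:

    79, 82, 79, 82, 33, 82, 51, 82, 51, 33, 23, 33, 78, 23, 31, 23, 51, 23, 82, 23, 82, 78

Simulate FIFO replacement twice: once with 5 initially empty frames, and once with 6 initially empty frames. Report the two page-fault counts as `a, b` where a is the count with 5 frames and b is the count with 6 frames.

5 frames: F F . . F . F . . . F . F . F . . . F . . . → 8 faults.
6 frames: F F . . F . F . . . F . F . F . . . . . . . → 7 faults.
7 < 8: adding a frame reduced faults, as is typical.

8, 7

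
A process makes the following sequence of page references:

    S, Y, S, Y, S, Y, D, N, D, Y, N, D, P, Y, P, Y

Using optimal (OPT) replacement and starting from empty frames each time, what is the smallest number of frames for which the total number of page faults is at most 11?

f=1: 16 faults
f=2: 7 faults
f=3: 5 faults
f=4: 5 faults
f=5: 5 faults
Smallest f with faults ≤ 11 is 2.

2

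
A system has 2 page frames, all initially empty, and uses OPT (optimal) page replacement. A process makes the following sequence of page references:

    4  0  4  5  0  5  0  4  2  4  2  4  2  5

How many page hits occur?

8

4: fault, frames (4)
0: fault, frames (4 0)
4: hit
5: fault, evict 4, frames (0 5)
0: hit
5: hit
0: hit
4: fault, evict 0, frames (5 4)
2: fault, evict 5, frames (4 2)
4: hit
2: hit
4: hit
2: hit
5: fault, evict 2, frames (4 5)
Hits: 8.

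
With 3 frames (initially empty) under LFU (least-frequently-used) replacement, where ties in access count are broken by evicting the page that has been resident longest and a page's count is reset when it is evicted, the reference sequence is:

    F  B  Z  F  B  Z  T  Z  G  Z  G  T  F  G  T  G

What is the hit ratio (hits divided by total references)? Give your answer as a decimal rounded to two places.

F: miss, frames {F}
B: miss, frames {F,B}
Z: miss, frames {F,B,Z}
F: hit
B: hit
Z: hit
T: miss, evict F, frames {B,Z,T}
Z: hit
G: miss, evict T, frames {B,Z,G}
Z: hit
G: hit
T: miss, evict B, frames {Z,G,T}
F: miss, evict T, frames {Z,G,F}
G: hit
T: miss, evict F, frames {Z,G,T}
G: hit
Hits: 8 of 16 references → 8/16 = 0.5000.

0.50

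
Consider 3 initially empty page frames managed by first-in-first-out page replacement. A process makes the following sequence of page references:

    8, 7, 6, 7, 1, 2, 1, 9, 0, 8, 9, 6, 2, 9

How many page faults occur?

11

8 → fault, frames (8)
7 → fault, frames (8 7)
6 → fault, frames (8 7 6)
7 → hit
1 → fault, evict 8, frames (7 6 1)
2 → fault, evict 7, frames (6 1 2)
1 → hit
9 → fault, evict 6, frames (1 2 9)
0 → fault, evict 1, frames (2 9 0)
8 → fault, evict 2, frames (9 0 8)
9 → hit
6 → fault, evict 9, frames (0 8 6)
2 → fault, evict 0, frames (8 6 2)
9 → fault, evict 8, frames (6 2 9)
Page faults: 11.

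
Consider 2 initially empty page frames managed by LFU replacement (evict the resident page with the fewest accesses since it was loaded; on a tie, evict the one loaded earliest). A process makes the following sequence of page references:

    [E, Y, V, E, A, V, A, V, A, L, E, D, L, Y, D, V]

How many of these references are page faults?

E: miss, frames (E)
Y: miss, frames (E Y)
V: miss, evict E, frames (Y V)
E: miss, evict Y, frames (V E)
A: miss, evict V, frames (E A)
V: miss, evict E, frames (A V)
A: hit
V: hit
A: hit
L: miss, evict V, frames (A L)
E: miss, evict L, frames (A E)
D: miss, evict E, frames (A D)
L: miss, evict D, frames (A L)
Y: miss, evict L, frames (A Y)
D: miss, evict Y, frames (A D)
V: miss, evict D, frames (A V)
Page faults: 13.

13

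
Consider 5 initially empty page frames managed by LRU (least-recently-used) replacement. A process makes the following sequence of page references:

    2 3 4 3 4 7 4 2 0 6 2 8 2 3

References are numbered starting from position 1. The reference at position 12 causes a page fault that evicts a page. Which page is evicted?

pos 1: 2: miss, frames [2]
pos 2: 3: miss, frames [2, 3]
pos 3: 4: miss, frames [2, 3, 4]
pos 4: 3: hit
pos 5: 4: hit
pos 6: 7: miss, frames [2, 3, 4, 7]
pos 7: 4: hit
pos 8: 2: hit
pos 9: 0: miss, frames [3, 7, 4, 2, 0]
pos 10: 6: miss, evict 3, frames [7, 4, 2, 0, 6]
pos 11: 2: hit
pos 12: 8: miss, evict 7, frames [4, 0, 6, 2, 8]
At position 12, page 7 is evicted.

7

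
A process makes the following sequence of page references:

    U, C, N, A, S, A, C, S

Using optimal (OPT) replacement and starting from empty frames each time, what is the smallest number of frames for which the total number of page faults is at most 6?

2

f=1: 8 faults
f=2: 6 faults
f=3: 5 faults
f=4: 5 faults
f=5: 5 faults
Smallest f with faults ≤ 6 is 2.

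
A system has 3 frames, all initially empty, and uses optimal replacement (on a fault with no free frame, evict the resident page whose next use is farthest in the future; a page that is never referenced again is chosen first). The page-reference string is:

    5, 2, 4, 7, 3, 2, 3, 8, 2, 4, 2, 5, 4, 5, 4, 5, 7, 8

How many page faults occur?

8

5: miss, frames [5]
2: miss, frames [5, 2]
4: miss, frames [5, 2, 4]
7: miss, evict 5, frames [2, 4, 7]
3: miss, evict 7, frames [2, 4, 3]
2: hit
3: hit
8: miss, evict 3, frames [2, 4, 8]
2: hit
4: hit
2: hit
5: miss, evict 2, frames [4, 8, 5]
4: hit
5: hit
4: hit
5: hit
7: miss, evict 5, frames [4, 8, 7]
8: hit
Page faults: 8.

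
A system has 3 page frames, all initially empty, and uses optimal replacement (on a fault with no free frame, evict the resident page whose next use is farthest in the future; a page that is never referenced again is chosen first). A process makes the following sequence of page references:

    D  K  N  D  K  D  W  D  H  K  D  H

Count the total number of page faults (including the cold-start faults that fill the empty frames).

5

D -> miss, frames [D]
K -> miss, frames [D, K]
N -> miss, frames [D, K, N]
D -> hit
K -> hit
D -> hit
W -> miss, evict N, frames [D, K, W]
D -> hit
H -> miss, evict W, frames [D, K, H]
K -> hit
D -> hit
H -> hit
Page faults: 5.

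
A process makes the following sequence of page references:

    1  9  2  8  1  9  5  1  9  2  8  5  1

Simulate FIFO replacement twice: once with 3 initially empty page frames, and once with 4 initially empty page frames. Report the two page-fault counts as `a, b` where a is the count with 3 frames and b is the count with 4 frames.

3 frames: F F F F F F F . . F F . F → 10 faults.
4 frames: F F F F . . F F F F F F F → 11 faults.
11 > 10: adding a frame increased faults — Belady's anomaly.

10, 11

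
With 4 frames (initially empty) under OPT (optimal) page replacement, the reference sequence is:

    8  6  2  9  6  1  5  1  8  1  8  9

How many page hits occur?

6

8 -> miss, frames (8)
6 -> miss, frames (8 6)
2 -> miss, frames (8 6 2)
9 -> miss, frames (8 6 2 9)
6 -> hit
1 -> miss, evict 2, frames (8 6 9 1)
5 -> miss, evict 6, frames (8 9 1 5)
1 -> hit
8 -> hit
1 -> hit
8 -> hit
9 -> hit
Hits: 6.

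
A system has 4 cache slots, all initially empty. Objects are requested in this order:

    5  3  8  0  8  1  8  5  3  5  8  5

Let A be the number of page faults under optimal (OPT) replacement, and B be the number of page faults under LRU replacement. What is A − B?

-2

Under OPT: F F F F . F . . . . . . → 5 faults.
Under LRU: F F F F . F . F F . . . → 7 faults.
A − B = 5 − 7 = -2.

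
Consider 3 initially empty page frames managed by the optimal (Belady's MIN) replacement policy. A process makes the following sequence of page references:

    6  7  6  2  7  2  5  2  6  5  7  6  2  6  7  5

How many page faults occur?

6 -> miss, frames (6)
7 -> miss, frames (6 7)
6 -> hit
2 -> miss, frames (6 7 2)
7 -> hit
2 -> hit
5 -> miss, evict 7, frames (6 2 5)
2 -> hit
6 -> hit
5 -> hit
7 -> miss, evict 5, frames (6 2 7)
6 -> hit
2 -> hit
6 -> hit
7 -> hit
5 -> miss, evict 7, frames (6 2 5)
Page faults: 6.

6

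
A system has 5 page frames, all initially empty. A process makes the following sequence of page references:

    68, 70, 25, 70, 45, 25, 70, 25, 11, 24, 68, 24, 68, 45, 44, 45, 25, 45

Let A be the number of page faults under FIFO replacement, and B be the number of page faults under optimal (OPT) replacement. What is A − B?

3

Under FIFO: F F F . F . . . F F F . . . F . F F → 10 faults.
Under OPT: F F F . F . . . F F . . . . F . . . → 7 faults.
A − B = 10 − 7 = 3.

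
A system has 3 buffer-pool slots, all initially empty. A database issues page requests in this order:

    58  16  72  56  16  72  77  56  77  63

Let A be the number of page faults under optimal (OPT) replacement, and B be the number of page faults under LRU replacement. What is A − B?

Under OPT: F F F F . . F . . F → 6 faults.
Under LRU: F F F F . . F F . F → 7 faults.
A − B = 6 − 7 = -1.

-1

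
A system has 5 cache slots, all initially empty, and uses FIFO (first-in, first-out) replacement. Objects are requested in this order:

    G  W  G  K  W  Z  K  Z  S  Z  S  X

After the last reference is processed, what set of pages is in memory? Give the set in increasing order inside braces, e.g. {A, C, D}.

G -> miss, frames [G]
W -> miss, frames [G, W]
G -> hit
K -> miss, frames [G, W, K]
W -> hit
Z -> miss, frames [G, W, K, Z]
K -> hit
Z -> hit
S -> miss, frames [G, W, K, Z, S]
Z -> hit
S -> hit
X -> miss, evict G, frames [W, K, Z, S, X]

{K, S, W, X, Z}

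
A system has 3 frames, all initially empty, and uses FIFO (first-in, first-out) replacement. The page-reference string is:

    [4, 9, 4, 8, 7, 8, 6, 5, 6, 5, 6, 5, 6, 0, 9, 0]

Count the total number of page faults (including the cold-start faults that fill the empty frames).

8

4 → miss, frames [4]
9 → miss, frames [4, 9]
4 → hit
8 → miss, frames [4, 9, 8]
7 → miss, evict 4, frames [9, 8, 7]
8 → hit
6 → miss, evict 9, frames [8, 7, 6]
5 → miss, evict 8, frames [7, 6, 5]
6 → hit
5 → hit
6 → hit
5 → hit
6 → hit
0 → miss, evict 7, frames [6, 5, 0]
9 → miss, evict 6, frames [5, 0, 9]
0 → hit
Page faults: 8.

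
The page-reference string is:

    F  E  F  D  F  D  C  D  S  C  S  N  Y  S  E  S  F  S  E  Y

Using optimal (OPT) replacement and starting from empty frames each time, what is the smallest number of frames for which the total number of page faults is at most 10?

f=1: 20 faults
f=2: 11 faults
f=3: 9 faults
f=4: 7 faults
f=5: 7 faults
f=6: 7 faults
f=7: 7 faults
Smallest f with faults ≤ 10 is 3.

3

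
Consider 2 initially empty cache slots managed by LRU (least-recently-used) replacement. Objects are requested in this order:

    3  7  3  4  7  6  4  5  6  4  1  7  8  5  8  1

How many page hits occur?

3: miss, frames (3)
7: miss, frames (3 7)
3: hit
4: miss, evict 7, frames (3 4)
7: miss, evict 3, frames (4 7)
6: miss, evict 4, frames (7 6)
4: miss, evict 7, frames (6 4)
5: miss, evict 6, frames (4 5)
6: miss, evict 4, frames (5 6)
4: miss, evict 5, frames (6 4)
1: miss, evict 6, frames (4 1)
7: miss, evict 4, frames (1 7)
8: miss, evict 1, frames (7 8)
5: miss, evict 7, frames (8 5)
8: hit
1: miss, evict 5, frames (8 1)
Hits: 2.

2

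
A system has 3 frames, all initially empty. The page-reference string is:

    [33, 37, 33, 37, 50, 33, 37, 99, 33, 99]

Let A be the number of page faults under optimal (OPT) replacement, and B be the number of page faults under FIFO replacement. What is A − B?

-1

Under OPT: F F . . F . . F . . → 4 faults.
Under FIFO: F F . . F . . F F . → 5 faults.
A − B = 4 − 5 = -1.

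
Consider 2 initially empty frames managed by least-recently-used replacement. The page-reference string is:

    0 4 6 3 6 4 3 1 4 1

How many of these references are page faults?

8

0: miss, frames [0]
4: miss, frames [0, 4]
6: miss, evict 0, frames [4, 6]
3: miss, evict 4, frames [6, 3]
6: hit
4: miss, evict 3, frames [6, 4]
3: miss, evict 6, frames [4, 3]
1: miss, evict 4, frames [3, 1]
4: miss, evict 3, frames [1, 4]
1: hit
Page faults: 8.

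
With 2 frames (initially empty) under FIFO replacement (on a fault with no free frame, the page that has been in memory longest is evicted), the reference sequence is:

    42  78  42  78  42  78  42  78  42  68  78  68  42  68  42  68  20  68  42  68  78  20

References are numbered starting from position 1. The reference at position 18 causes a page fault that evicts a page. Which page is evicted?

pos 1: 42 → miss, frames (42)
pos 2: 78 → miss, frames (42 78)
pos 3: 42 → hit
pos 4: 78 → hit
pos 5: 42 → hit
pos 6: 78 → hit
pos 7: 42 → hit
pos 8: 78 → hit
pos 9: 42 → hit
pos 10: 68 → miss, evict 42, frames (78 68)
pos 11: 78 → hit
pos 12: 68 → hit
pos 13: 42 → miss, evict 78, frames (68 42)
pos 14: 68 → hit
pos 15: 42 → hit
pos 16: 68 → hit
pos 17: 20 → miss, evict 68, frames (42 20)
pos 18: 68 → miss, evict 42, frames (20 68)
At position 18, page 42 is evicted.

42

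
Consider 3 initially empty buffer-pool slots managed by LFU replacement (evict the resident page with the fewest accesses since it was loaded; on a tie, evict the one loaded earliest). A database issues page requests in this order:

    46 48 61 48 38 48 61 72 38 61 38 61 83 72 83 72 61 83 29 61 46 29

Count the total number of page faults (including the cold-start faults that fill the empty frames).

14

46 → fault, frames {46}
48 → fault, frames {46,48}
61 → fault, frames {46,48,61}
48 → hit
38 → fault, evict 46, frames {48,61,38}
48 → hit
61 → hit
72 → fault, evict 38, frames {48,61,72}
38 → fault, evict 72, frames {48,61,38}
61 → hit
38 → hit
61 → hit
83 → fault, evict 38, frames {48,61,83}
72 → fault, evict 83, frames {48,61,72}
83 → fault, evict 72, frames {48,61,83}
72 → fault, evict 83, frames {48,61,72}
61 → hit
83 → fault, evict 72, frames {48,61,83}
29 → fault, evict 83, frames {48,61,29}
61 → hit
46 → fault, evict 29, frames {48,61,46}
29 → fault, evict 46, frames {48,61,29}
Page faults: 14.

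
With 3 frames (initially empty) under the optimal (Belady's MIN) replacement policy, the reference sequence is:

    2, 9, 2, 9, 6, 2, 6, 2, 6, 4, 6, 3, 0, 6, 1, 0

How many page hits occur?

9

2 -> miss, frames [2]
9 -> miss, frames [2, 9]
2 -> hit
9 -> hit
6 -> miss, frames [2, 9, 6]
2 -> hit
6 -> hit
2 -> hit
6 -> hit
4 -> miss, evict 9, frames [2, 6, 4]
6 -> hit
3 -> miss, evict 4, frames [2, 6, 3]
0 -> miss, evict 3, frames [2, 6, 0]
6 -> hit
1 -> miss, evict 6, frames [2, 0, 1]
0 -> hit
Hits: 9.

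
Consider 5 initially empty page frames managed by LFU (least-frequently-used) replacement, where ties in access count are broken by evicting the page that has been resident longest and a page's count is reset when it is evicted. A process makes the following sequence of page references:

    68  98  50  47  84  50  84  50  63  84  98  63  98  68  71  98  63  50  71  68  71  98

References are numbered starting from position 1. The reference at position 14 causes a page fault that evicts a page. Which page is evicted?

pos 1: 68 → miss, frames (68)
pos 2: 98 → miss, frames (68 98)
pos 3: 50 → miss, frames (68 98 50)
pos 4: 47 → miss, frames (68 98 50 47)
pos 5: 84 → miss, frames (68 98 50 47 84)
pos 6: 50 → hit
pos 7: 84 → hit
pos 8: 50 → hit
pos 9: 63 → miss, evict 68, frames (98 50 47 84 63)
pos 10: 84 → hit
pos 11: 98 → hit
pos 12: 63 → hit
pos 13: 98 → hit
pos 14: 68 → miss, evict 47, frames (98 50 84 63 68)
At position 14, page 47 is evicted.

47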